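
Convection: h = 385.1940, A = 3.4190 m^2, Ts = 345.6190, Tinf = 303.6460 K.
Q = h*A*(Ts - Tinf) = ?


dT = 41.9730 K
Q = 385.1940 * 3.4190 * 41.9730 = 55277.5296 W

55277.5296 W


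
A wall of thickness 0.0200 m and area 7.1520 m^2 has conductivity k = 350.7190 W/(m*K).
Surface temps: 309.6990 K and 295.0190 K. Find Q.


dT = 14.6800 K
Q = 350.7190 * 7.1520 * 14.6800 / 0.0200 = 1841123.2394 W

1841123.2394 W


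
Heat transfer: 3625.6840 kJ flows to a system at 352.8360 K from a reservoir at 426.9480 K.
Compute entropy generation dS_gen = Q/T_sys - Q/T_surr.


dS_sys = 3625.6840/352.8360 = 10.2758 kJ/K
dS_surr = -3625.6840/426.9480 = -8.4921 kJ/K
dS_gen = 10.2758 - 8.4921 = 1.7837 kJ/K (irreversible)

dS_gen = 1.7837 kJ/K, irreversible


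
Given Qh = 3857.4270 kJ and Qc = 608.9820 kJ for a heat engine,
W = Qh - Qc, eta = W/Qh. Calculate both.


W = 3857.4270 - 608.9820 = 3248.4450 kJ
eta = 3248.4450 / 3857.4270 = 0.8421 = 84.2127%

W = 3248.4450 kJ, eta = 84.2127%


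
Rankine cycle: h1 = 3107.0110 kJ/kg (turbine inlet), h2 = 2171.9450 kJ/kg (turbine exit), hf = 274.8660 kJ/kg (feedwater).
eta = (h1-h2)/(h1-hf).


W = 935.0660 kJ/kg
Q_in = 2832.1450 kJ/kg
eta = 0.3302 = 33.0162%

eta = 33.0162%


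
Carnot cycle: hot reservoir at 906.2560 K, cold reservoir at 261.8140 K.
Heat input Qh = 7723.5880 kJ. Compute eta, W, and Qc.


eta = 1 - 261.8140/906.2560 = 0.7111
W = 0.7111 * 7723.5880 = 5492.2720 kJ
Qc = 7723.5880 - 5492.2720 = 2231.3160 kJ

eta = 71.1104%, W = 5492.2720 kJ, Qc = 2231.3160 kJ


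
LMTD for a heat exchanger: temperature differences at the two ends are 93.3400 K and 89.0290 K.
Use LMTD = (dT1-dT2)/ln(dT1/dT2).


dT1/dT2 = 1.0484
ln(dT1/dT2) = 0.0473
LMTD = 4.3110 / 0.0473 = 91.1675 K

91.1675 K


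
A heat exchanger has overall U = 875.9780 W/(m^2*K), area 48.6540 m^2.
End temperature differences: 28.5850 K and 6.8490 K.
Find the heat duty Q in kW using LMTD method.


LMTD = 15.2130 K
Q = 875.9780 * 48.6540 * 15.2130 = 648374.8799 W = 648.3749 kW

648.3749 kW


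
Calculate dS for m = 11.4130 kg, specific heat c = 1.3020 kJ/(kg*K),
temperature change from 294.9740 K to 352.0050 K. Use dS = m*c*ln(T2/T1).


T2/T1 = 1.1933
ln(T2/T1) = 0.1768
dS = 11.4130 * 1.3020 * 0.1768 = 2.6266 kJ/K

2.6266 kJ/K


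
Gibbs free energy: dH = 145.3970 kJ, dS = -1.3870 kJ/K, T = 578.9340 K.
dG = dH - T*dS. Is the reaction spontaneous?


T*dS = 578.9340 * -1.3870 = -802.9815 kJ
dG = 145.3970 + 802.9815 = 948.3785 kJ (non-spontaneous)

dG = 948.3785 kJ, non-spontaneous


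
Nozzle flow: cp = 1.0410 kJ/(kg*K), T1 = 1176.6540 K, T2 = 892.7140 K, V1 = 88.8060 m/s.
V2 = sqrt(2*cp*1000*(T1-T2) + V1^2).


dT = 283.9400 K
2*cp*1000*dT = 591163.0800
V1^2 = 7886.5056
V2 = sqrt(599049.5856) = 773.9829 m/s

773.9829 m/s


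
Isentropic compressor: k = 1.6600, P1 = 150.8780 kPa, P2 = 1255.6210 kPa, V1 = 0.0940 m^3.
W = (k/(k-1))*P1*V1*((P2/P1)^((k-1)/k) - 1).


(k-1)/k = 0.3976
(P2/P1)^exp = 2.3221
W = 2.5152 * 150.8780 * 0.0940 * (2.3221 - 1) = 47.1599 kJ

47.1599 kJ


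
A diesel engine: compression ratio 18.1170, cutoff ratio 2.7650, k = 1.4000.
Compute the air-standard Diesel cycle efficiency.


r^(k-1) = 3.1859
rc^k = 4.1531
eta = 0.5995 = 59.9473%

59.9473%


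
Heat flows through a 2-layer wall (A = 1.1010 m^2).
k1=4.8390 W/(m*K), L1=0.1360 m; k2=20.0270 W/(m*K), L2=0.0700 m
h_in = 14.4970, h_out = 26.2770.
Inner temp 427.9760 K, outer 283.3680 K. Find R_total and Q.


R_conv_in = 1/(14.4970*1.1010) = 0.0627
R_1 = 0.1360/(4.8390*1.1010) = 0.0255
R_2 = 0.0700/(20.0270*1.1010) = 0.0032
R_conv_out = 1/(26.2770*1.1010) = 0.0346
R_total = 0.1259 K/W
Q = 144.6080 / 0.1259 = 1148.4264 W

R_total = 0.1259 K/W, Q = 1148.4264 W


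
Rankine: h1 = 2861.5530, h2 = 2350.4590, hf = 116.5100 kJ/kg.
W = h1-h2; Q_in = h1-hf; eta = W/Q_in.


W = 511.0940 kJ/kg
Q_in = 2745.0430 kJ/kg
eta = 0.1862 = 18.6188%

eta = 18.6188%


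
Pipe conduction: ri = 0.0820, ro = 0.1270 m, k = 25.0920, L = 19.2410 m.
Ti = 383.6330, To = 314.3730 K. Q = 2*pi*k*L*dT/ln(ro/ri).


dT = 69.2600 K
ln(ro/ri) = 0.4375
Q = 2*pi*25.0920*19.2410*69.2600 / 0.4375 = 480263.0151 W

480263.0151 W


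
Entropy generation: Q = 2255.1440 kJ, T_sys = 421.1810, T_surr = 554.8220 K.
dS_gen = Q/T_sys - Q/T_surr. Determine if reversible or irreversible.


dS_sys = 2255.1440/421.1810 = 5.3543 kJ/K
dS_surr = -2255.1440/554.8220 = -4.0646 kJ/K
dS_gen = 5.3543 - 4.0646 = 1.2897 kJ/K (irreversible)

dS_gen = 1.2897 kJ/K, irreversible


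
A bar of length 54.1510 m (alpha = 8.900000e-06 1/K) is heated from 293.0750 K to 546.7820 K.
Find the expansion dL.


dT = 253.7070 K
dL = 8.900000e-06 * 54.1510 * 253.7070 = 0.122273 m
L_final = 54.273273 m

dL = 0.122273 m


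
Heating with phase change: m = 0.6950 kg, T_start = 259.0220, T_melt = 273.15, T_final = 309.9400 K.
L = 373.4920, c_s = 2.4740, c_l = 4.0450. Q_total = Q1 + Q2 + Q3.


Q1 (sensible, solid) = 0.6950 * 2.4740 * 14.1280 = 24.2921 kJ
Q2 (latent) = 0.6950 * 373.4920 = 259.5769 kJ
Q3 (sensible, liquid) = 0.6950 * 4.0450 * 36.7900 = 103.4268 kJ
Q_total = 387.2959 kJ

387.2959 kJ


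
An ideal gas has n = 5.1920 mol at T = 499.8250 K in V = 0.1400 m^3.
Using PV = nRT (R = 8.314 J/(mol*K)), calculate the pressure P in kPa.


P = nRT/V = 5.1920 * 8.314 * 499.8250 / 0.1400
= 21575.5899 / 0.1400 = 154111.3564 Pa = 154.1114 kPa

154.1114 kPa


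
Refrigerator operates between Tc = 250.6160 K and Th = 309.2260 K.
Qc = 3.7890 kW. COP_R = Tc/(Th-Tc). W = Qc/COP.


COP = 250.6160 / 58.6100 = 4.2760
W = 3.7890 / 4.2760 = 0.8861 kW

COP = 4.2760, W = 0.8861 kW


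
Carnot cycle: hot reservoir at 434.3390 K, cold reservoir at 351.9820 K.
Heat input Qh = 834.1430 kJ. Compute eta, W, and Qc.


eta = 1 - 351.9820/434.3390 = 0.1896
W = 0.1896 * 834.1430 = 158.1657 kJ
Qc = 834.1430 - 158.1657 = 675.9773 kJ

eta = 18.9615%, W = 158.1657 kJ, Qc = 675.9773 kJ


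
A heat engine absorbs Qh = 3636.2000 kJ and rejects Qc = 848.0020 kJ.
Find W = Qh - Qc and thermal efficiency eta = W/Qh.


W = 3636.2000 - 848.0020 = 2788.1980 kJ
eta = 2788.1980 / 3636.2000 = 0.7668 = 76.6789%

W = 2788.1980 kJ, eta = 76.6789%


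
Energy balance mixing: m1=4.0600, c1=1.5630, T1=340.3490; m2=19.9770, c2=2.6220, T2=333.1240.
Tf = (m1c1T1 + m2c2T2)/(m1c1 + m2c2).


num = 19608.7131
den = 58.7255
Tf = 333.9047 K

333.9047 K


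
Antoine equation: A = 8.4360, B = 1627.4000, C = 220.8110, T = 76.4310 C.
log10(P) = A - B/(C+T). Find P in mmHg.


C+T = 297.2420
B/(C+T) = 5.4750
log10(P) = 8.4360 - 5.4750 = 2.9610
P = 10^2.9610 = 914.1129 mmHg

914.1129 mmHg


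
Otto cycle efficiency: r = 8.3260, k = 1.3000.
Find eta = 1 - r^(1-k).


r^(k-1) = 1.8886
eta = 1 - 1/1.8886 = 0.4705 = 47.0496%

47.0496%


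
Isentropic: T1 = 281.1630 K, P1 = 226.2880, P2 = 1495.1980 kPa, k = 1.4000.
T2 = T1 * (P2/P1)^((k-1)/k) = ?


(k-1)/k = 0.2857
(P2/P1)^exp = 1.7151
T2 = 281.1630 * 1.7151 = 482.2303 K

482.2303 K


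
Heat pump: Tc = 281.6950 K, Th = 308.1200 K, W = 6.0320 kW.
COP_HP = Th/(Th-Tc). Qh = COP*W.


COP = 308.1200 / 26.4250 = 11.6602
Qh = 11.6602 * 6.0320 = 70.3341 kW

COP = 11.6602, Qh = 70.3341 kW


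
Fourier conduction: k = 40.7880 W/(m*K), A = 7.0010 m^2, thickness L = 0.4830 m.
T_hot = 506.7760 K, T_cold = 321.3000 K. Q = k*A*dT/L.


dT = 185.4760 K
Q = 40.7880 * 7.0010 * 185.4760 / 0.4830 = 109656.1715 W

109656.1715 W


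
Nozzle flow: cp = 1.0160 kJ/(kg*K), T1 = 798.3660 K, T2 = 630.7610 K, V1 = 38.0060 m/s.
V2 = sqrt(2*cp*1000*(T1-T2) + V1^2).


dT = 167.6050 K
2*cp*1000*dT = 340573.3600
V1^2 = 1444.4560
V2 = sqrt(342017.8160) = 584.8229 m/s

584.8229 m/s


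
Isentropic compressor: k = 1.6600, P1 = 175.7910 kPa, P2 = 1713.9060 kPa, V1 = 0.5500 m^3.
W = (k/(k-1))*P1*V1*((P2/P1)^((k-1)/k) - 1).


(k-1)/k = 0.3976
(P2/P1)^exp = 2.4729
W = 2.5152 * 175.7910 * 0.5500 * (2.4729 - 1) = 358.1852 kJ

358.1852 kJ


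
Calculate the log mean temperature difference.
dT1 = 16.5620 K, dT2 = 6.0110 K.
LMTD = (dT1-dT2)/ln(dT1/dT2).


dT1/dT2 = 2.7553
ln(dT1/dT2) = 1.0135
LMTD = 10.5510 / 1.0135 = 10.4103 K

10.4103 K


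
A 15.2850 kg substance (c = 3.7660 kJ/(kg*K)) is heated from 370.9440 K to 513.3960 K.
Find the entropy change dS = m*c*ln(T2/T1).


T2/T1 = 1.3840
ln(T2/T1) = 0.3250
dS = 15.2850 * 3.7660 * 0.3250 = 18.7079 kJ/K

18.7079 kJ/K


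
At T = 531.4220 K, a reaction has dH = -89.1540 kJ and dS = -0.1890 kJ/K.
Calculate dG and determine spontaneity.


T*dS = 531.4220 * -0.1890 = -100.4388 kJ
dG = -89.1540 + 100.4388 = 11.2848 kJ (non-spontaneous)

dG = 11.2848 kJ, non-spontaneous


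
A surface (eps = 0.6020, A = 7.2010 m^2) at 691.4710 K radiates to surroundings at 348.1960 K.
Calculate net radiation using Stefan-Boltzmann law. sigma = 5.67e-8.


T^4 = 2.2861e+11
Tsurr^4 = 1.4699e+10
Q = 0.6020 * 5.67e-8 * 7.2010 * 2.1391e+11 = 52578.1959 W

52578.1959 W


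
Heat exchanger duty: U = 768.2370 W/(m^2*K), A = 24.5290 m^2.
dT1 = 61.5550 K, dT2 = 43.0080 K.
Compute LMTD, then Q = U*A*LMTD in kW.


LMTD = 51.7285 K
Q = 768.2370 * 24.5290 * 51.7285 = 974776.6966 W = 974.7767 kW

974.7767 kW


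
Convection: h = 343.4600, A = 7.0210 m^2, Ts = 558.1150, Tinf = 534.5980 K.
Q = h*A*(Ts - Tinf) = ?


dT = 23.5170 K
Q = 343.4600 * 7.0210 * 23.5170 = 56709.6619 W

56709.6619 W


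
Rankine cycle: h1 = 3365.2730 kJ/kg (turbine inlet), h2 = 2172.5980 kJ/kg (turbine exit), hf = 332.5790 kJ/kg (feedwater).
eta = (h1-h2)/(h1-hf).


W = 1192.6750 kJ/kg
Q_in = 3032.6940 kJ/kg
eta = 0.3933 = 39.3272%

eta = 39.3272%


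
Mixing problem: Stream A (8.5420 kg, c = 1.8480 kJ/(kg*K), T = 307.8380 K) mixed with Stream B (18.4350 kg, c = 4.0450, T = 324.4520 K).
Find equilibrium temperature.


num = 29053.6602
den = 90.3552
Tf = 321.5494 K

321.5494 K


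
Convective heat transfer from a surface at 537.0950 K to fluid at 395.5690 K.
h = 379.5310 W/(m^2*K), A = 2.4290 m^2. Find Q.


dT = 141.5260 K
Q = 379.5310 * 2.4290 * 141.5260 = 130470.1020 W

130470.1020 W


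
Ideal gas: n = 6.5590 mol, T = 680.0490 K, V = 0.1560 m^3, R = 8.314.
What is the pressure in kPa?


P = nRT/V = 6.5590 * 8.314 * 680.0490 / 0.1560
= 37084.1097 / 0.1560 = 237718.6521 Pa = 237.7187 kPa

237.7187 kPa


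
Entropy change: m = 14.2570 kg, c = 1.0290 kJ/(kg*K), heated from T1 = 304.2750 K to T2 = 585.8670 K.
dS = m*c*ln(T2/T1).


T2/T1 = 1.9255
ln(T2/T1) = 0.6552
dS = 14.2570 * 1.0290 * 0.6552 = 9.6115 kJ/K

9.6115 kJ/K


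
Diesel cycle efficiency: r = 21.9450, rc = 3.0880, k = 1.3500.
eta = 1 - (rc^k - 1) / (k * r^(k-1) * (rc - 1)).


r^(k-1) = 2.9476
rc^k = 4.5821
eta = 0.5689 = 56.8873%

56.8873%


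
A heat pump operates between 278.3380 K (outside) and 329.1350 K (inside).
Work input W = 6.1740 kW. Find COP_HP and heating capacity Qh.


COP = 329.1350 / 50.7970 = 6.4794
Qh = 6.4794 * 6.1740 = 40.0039 kW

COP = 6.4794, Qh = 40.0039 kW


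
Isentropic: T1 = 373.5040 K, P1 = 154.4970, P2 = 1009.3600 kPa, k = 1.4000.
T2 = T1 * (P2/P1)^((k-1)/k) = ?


(k-1)/k = 0.2857
(P2/P1)^exp = 1.7096
T2 = 373.5040 * 1.7096 = 638.5404 K

638.5404 K


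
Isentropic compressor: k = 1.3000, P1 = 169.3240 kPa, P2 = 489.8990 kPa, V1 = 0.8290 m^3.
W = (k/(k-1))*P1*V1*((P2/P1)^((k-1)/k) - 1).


(k-1)/k = 0.2308
(P2/P1)^exp = 1.2778
W = 4.3333 * 169.3240 * 0.8290 * (1.2778 - 1) = 168.9971 kJ

168.9971 kJ


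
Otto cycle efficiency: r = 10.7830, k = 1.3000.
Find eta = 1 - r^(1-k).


r^(k-1) = 2.0409
eta = 1 - 1/2.0409 = 0.5100 = 51.0020%

51.0020%


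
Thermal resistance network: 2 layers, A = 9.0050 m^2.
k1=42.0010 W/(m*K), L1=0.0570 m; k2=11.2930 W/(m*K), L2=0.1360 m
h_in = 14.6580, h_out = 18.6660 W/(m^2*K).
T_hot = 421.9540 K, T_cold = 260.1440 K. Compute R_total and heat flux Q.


R_conv_in = 1/(14.6580*9.0050) = 0.0076
R_1 = 0.0570/(42.0010*9.0050) = 0.0002
R_2 = 0.1360/(11.2930*9.0050) = 0.0013
R_conv_out = 1/(18.6660*9.0050) = 0.0059
R_total = 0.0150 K/W
Q = 161.8100 / 0.0150 = 10777.7232 W

R_total = 0.0150 K/W, Q = 10777.7232 W


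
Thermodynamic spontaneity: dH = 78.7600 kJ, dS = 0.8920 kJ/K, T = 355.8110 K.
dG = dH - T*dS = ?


T*dS = 355.8110 * 0.8920 = 317.3834 kJ
dG = 78.7600 - 317.3834 = -238.6234 kJ (spontaneous)

dG = -238.6234 kJ, spontaneous


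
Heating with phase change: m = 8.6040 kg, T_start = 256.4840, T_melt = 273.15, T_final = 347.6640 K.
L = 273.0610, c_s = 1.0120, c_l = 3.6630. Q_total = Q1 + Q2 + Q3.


Q1 (sensible, solid) = 8.6040 * 1.0120 * 16.6660 = 145.1150 kJ
Q2 (latent) = 8.6040 * 273.0610 = 2349.4168 kJ
Q3 (sensible, liquid) = 8.6040 * 3.6630 * 74.5140 = 2348.4169 kJ
Q_total = 4842.9487 kJ

4842.9487 kJ


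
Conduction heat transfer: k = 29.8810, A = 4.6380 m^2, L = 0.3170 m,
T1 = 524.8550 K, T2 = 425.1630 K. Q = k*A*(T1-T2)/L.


dT = 99.6920 K
Q = 29.8810 * 4.6380 * 99.6920 / 0.3170 = 43583.9832 W

43583.9832 W


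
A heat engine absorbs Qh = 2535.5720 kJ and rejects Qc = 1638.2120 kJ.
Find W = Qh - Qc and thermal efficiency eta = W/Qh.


W = 2535.5720 - 1638.2120 = 897.3600 kJ
eta = 897.3600 / 2535.5720 = 0.3539 = 35.3908%

W = 897.3600 kJ, eta = 35.3908%


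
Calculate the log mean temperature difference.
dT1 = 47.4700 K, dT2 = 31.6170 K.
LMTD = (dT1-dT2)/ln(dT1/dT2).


dT1/dT2 = 1.5014
ln(dT1/dT2) = 0.4064
LMTD = 15.8530 / 0.4064 = 39.0081 K

39.0081 K


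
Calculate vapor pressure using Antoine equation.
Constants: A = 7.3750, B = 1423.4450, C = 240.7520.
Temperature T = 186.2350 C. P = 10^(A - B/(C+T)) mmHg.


C+T = 426.9870
B/(C+T) = 3.3337
log10(P) = 7.3750 - 3.3337 = 4.0413
P = 10^4.0413 = 10997.7453 mmHg

10997.7453 mmHg


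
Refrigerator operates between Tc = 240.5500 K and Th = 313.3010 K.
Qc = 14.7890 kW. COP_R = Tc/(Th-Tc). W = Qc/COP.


COP = 240.5500 / 72.7510 = 3.3065
W = 14.7890 / 3.3065 = 4.4727 kW

COP = 3.3065, W = 4.4727 kW


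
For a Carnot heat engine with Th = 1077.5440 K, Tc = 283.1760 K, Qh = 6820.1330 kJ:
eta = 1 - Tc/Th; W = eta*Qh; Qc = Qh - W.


eta = 1 - 283.1760/1077.5440 = 0.7372
W = 0.7372 * 6820.1330 = 5027.8183 kJ
Qc = 6820.1330 - 5027.8183 = 1792.3147 kJ

eta = 73.7202%, W = 5027.8183 kJ, Qc = 1792.3147 kJ


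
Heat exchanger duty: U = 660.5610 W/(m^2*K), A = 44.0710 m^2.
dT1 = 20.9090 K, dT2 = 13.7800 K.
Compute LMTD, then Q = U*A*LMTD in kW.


LMTD = 17.0975 K
Q = 660.5610 * 44.0710 * 17.0975 = 497735.4494 W = 497.7354 kW

497.7354 kW


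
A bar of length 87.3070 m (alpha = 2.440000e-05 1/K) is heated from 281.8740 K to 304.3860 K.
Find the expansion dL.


dT = 22.5120 K
dL = 2.440000e-05 * 87.3070 * 22.5120 = 0.047957 m
L_final = 87.354957 m

dL = 0.047957 m


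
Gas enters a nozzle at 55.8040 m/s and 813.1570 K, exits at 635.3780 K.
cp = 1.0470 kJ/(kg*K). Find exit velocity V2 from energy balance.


dT = 177.7790 K
2*cp*1000*dT = 372269.2260
V1^2 = 3114.0864
V2 = sqrt(375383.3124) = 612.6853 m/s

612.6853 m/s


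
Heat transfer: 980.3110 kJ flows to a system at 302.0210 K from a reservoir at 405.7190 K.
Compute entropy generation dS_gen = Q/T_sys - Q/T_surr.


dS_sys = 980.3110/302.0210 = 3.2458 kJ/K
dS_surr = -980.3110/405.7190 = -2.4162 kJ/K
dS_gen = 3.2458 - 2.4162 = 0.8296 kJ/K (irreversible)

dS_gen = 0.8296 kJ/K, irreversible


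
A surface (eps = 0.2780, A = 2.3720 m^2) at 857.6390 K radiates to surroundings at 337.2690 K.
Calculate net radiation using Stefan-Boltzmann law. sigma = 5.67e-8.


T^4 = 5.4103e+11
Tsurr^4 = 1.2939e+10
Q = 0.2780 * 5.67e-8 * 2.3720 * 5.2809e+11 = 19744.5774 W

19744.5774 W


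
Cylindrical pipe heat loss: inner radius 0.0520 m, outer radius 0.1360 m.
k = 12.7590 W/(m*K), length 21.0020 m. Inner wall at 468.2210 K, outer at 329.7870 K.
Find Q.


dT = 138.4340 K
ln(ro/ri) = 0.9614
Q = 2*pi*12.7590*21.0020*138.4340 / 0.9614 = 242432.4584 W

242432.4584 W


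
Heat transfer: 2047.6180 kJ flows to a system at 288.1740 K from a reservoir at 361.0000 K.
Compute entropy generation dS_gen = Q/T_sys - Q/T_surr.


dS_sys = 2047.6180/288.1740 = 7.1055 kJ/K
dS_surr = -2047.6180/361.0000 = -5.6721 kJ/K
dS_gen = 7.1055 - 5.6721 = 1.4334 kJ/K (irreversible)

dS_gen = 1.4334 kJ/K, irreversible


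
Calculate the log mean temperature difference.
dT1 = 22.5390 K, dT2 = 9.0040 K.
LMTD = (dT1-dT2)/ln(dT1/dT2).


dT1/dT2 = 2.5032
ln(dT1/dT2) = 0.9176
LMTD = 13.5350 / 0.9176 = 14.7508 K

14.7508 K


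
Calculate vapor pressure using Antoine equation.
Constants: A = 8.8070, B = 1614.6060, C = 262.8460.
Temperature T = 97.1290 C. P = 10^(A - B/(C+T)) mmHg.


C+T = 359.9750
B/(C+T) = 4.4853
log10(P) = 8.8070 - 4.4853 = 4.3217
P = 10^4.3217 = 20973.5455 mmHg

20973.5455 mmHg


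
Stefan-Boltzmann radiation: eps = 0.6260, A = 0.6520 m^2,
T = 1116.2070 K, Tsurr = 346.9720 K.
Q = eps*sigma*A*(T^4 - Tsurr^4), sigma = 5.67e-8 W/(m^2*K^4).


T^4 = 1.5523e+12
Tsurr^4 = 1.4494e+10
Q = 0.6260 * 5.67e-8 * 0.6520 * 1.5378e+12 = 35588.5242 W

35588.5242 W


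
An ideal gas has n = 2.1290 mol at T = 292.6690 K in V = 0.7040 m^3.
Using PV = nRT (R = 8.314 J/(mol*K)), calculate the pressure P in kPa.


P = nRT/V = 2.1290 * 8.314 * 292.6690 / 0.7040
= 5180.3894 / 0.7040 = 7358.5077 Pa = 7.3585 kPa

7.3585 kPa


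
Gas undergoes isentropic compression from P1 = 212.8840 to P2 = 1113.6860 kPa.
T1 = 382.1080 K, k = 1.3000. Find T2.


(k-1)/k = 0.2308
(P2/P1)^exp = 1.4650
T2 = 382.1080 * 1.4650 = 559.7853 K

559.7853 K


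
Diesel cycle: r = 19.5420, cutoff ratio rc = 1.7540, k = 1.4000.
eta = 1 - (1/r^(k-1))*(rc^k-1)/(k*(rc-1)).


r^(k-1) = 3.2839
rc^k = 2.1960
eta = 0.6550 = 65.4967%

65.4967%


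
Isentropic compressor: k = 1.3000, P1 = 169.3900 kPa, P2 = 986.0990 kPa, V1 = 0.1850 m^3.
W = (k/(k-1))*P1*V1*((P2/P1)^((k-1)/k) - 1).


(k-1)/k = 0.2308
(P2/P1)^exp = 1.5016
W = 4.3333 * 169.3900 * 0.1850 * (1.5016 - 1) = 68.1106 kJ

68.1106 kJ


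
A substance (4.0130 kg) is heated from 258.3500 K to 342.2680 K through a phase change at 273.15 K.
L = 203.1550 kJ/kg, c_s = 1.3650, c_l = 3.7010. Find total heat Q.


Q1 (sensible, solid) = 4.0130 * 1.3650 * 14.8000 = 81.0706 kJ
Q2 (latent) = 4.0130 * 203.1550 = 815.2610 kJ
Q3 (sensible, liquid) = 4.0130 * 3.7010 * 69.1180 = 1026.5483 kJ
Q_total = 1922.8800 kJ

1922.8800 kJ


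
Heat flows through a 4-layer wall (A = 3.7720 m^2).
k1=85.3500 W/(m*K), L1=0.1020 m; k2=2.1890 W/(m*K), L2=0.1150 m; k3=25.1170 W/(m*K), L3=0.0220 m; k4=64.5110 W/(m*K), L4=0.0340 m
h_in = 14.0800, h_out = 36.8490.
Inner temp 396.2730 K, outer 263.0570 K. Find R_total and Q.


R_conv_in = 1/(14.0800*3.7720) = 0.0188
R_1 = 0.1020/(85.3500*3.7720) = 0.0003
R_2 = 0.1150/(2.1890*3.7720) = 0.0139
R_3 = 0.0220/(25.1170*3.7720) = 0.0002
R_4 = 0.0340/(64.5110*3.7720) = 0.0001
R_conv_out = 1/(36.8490*3.7720) = 0.0072
R_total = 0.0406 K/W
Q = 133.2160 / 0.0406 = 3277.9559 W

R_total = 0.0406 K/W, Q = 3277.9559 W


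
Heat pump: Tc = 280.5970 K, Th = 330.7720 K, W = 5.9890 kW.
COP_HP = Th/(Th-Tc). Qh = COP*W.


COP = 330.7720 / 50.1750 = 6.5924
Qh = 6.5924 * 5.9890 = 39.4817 kW

COP = 6.5924, Qh = 39.4817 kW


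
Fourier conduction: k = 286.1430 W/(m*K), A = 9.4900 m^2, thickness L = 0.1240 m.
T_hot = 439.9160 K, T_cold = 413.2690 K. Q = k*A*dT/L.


dT = 26.6470 K
Q = 286.1430 * 9.4900 * 26.6470 / 0.1240 = 583547.1808 W

583547.1808 W


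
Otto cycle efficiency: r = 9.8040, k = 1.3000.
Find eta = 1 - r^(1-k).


r^(k-1) = 1.9834
eta = 1 - 1/1.9834 = 0.4958 = 49.5828%

49.5828%


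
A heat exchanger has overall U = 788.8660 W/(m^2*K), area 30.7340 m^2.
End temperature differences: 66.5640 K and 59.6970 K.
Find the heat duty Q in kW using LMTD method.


LMTD = 63.0682 K
Q = 788.8660 * 30.7340 * 63.0682 = 1529089.1005 W = 1529.0891 kW

1529.0891 kW


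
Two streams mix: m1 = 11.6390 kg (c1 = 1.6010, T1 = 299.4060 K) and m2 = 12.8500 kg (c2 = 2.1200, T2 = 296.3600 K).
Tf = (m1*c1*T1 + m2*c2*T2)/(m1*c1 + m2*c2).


num = 13652.5822
den = 45.8760
Tf = 297.5972 K

297.5972 K


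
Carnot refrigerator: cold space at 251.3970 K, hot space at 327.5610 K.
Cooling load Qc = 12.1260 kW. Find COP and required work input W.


COP = 251.3970 / 76.1640 = 3.3007
W = 12.1260 / 3.3007 = 3.6737 kW

COP = 3.3007, W = 3.6737 kW


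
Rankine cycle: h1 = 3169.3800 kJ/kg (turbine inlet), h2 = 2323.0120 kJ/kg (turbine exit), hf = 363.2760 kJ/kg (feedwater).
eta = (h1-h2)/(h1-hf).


W = 846.3680 kJ/kg
Q_in = 2806.1040 kJ/kg
eta = 0.3016 = 30.1617%

eta = 30.1617%


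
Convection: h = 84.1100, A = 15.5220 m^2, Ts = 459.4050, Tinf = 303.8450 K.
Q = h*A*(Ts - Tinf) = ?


dT = 155.5600 K
Q = 84.1100 * 15.5220 * 155.5600 = 203092.2011 W

203092.2011 W


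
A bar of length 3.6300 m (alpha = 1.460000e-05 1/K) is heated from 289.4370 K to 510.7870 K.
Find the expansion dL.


dT = 221.3500 K
dL = 1.460000e-05 * 3.6300 * 221.3500 = 0.011731 m
L_final = 3.641731 m

dL = 0.011731 m


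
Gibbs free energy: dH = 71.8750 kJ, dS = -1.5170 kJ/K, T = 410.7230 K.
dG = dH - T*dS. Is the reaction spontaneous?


T*dS = 410.7230 * -1.5170 = -623.0668 kJ
dG = 71.8750 + 623.0668 = 694.9418 kJ (non-spontaneous)

dG = 694.9418 kJ, non-spontaneous


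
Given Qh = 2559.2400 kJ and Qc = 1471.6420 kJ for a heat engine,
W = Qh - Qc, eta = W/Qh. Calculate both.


W = 2559.2400 - 1471.6420 = 1087.5980 kJ
eta = 1087.5980 / 2559.2400 = 0.4250 = 42.4969%

W = 1087.5980 kJ, eta = 42.4969%


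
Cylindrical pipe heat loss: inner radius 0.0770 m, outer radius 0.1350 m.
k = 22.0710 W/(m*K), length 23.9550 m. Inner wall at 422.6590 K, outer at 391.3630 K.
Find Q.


dT = 31.2960 K
ln(ro/ri) = 0.5615
Q = 2*pi*22.0710*23.9550*31.2960 / 0.5615 = 185165.8226 W

185165.8226 W


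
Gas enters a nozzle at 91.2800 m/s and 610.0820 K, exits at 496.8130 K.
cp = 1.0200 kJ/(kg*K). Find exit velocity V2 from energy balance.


dT = 113.2690 K
2*cp*1000*dT = 231068.7600
V1^2 = 8332.0384
V2 = sqrt(239400.7984) = 489.2860 m/s

489.2860 m/s


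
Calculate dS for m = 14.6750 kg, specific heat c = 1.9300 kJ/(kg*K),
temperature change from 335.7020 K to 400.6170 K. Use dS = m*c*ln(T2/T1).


T2/T1 = 1.1934
ln(T2/T1) = 0.1768
dS = 14.6750 * 1.9300 * 0.1768 = 5.0070 kJ/K

5.0070 kJ/K


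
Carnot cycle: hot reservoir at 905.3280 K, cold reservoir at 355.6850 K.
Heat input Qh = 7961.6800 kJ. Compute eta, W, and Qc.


eta = 1 - 355.6850/905.3280 = 0.6071
W = 0.6071 * 7961.6800 = 4833.6975 kJ
Qc = 7961.6800 - 4833.6975 = 3127.9825 kJ

eta = 60.7120%, W = 4833.6975 kJ, Qc = 3127.9825 kJ


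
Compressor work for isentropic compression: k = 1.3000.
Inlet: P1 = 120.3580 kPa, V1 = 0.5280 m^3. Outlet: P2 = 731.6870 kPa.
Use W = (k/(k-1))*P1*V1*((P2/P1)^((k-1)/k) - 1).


(k-1)/k = 0.2308
(P2/P1)^exp = 1.5167
W = 4.3333 * 120.3580 * 0.5280 * (1.5167 - 1) = 142.2777 kJ

142.2777 kJ


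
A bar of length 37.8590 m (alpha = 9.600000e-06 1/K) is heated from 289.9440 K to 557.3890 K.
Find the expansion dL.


dT = 267.4450 K
dL = 9.600000e-06 * 37.8590 * 267.4450 = 0.097202 m
L_final = 37.956202 m

dL = 0.097202 m


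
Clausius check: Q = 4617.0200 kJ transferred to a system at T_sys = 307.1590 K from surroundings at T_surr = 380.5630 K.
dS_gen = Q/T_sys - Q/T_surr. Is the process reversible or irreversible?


dS_sys = 4617.0200/307.1590 = 15.0314 kJ/K
dS_surr = -4617.0200/380.5630 = -12.1321 kJ/K
dS_gen = 15.0314 - 12.1321 = 2.8993 kJ/K (irreversible)

dS_gen = 2.8993 kJ/K, irreversible


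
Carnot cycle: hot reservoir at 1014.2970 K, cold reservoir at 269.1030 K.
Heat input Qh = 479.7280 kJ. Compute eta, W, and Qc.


eta = 1 - 269.1030/1014.2970 = 0.7347
W = 0.7347 * 479.7280 = 352.4514 kJ
Qc = 479.7280 - 352.4514 = 127.2766 kJ

eta = 73.4690%, W = 352.4514 kJ, Qc = 127.2766 kJ


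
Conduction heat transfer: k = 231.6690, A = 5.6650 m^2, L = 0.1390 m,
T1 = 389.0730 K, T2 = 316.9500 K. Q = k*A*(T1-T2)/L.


dT = 72.1230 K
Q = 231.6690 * 5.6650 * 72.1230 / 0.1390 = 680968.1836 W

680968.1836 W


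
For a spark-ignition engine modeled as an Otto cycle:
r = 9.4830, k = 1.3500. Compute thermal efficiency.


r^(k-1) = 2.1975
eta = 1 - 1/2.1975 = 0.5449 = 54.4940%

54.4940%


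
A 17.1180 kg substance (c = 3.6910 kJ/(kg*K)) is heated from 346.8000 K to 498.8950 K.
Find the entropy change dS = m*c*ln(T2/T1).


T2/T1 = 1.4386
ln(T2/T1) = 0.3636
dS = 17.1180 * 3.6910 * 0.3636 = 22.9762 kJ/K

22.9762 kJ/K


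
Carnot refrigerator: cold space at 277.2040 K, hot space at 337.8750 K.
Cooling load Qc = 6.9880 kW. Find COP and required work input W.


COP = 277.2040 / 60.6710 = 4.5690
W = 6.9880 / 4.5690 = 1.5294 kW

COP = 4.5690, W = 1.5294 kW


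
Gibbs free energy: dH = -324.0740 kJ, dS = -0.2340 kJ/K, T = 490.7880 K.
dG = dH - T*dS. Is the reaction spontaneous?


T*dS = 490.7880 * -0.2340 = -114.8444 kJ
dG = -324.0740 + 114.8444 = -209.2296 kJ (spontaneous)

dG = -209.2296 kJ, spontaneous


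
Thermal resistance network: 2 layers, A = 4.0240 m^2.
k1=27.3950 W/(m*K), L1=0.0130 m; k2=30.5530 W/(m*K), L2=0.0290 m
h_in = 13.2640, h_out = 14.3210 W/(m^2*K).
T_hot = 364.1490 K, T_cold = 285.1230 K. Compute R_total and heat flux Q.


R_conv_in = 1/(13.2640*4.0240) = 0.0187
R_1 = 0.0130/(27.3950*4.0240) = 0.0001
R_2 = 0.0290/(30.5530*4.0240) = 0.0002
R_conv_out = 1/(14.3210*4.0240) = 0.0174
R_total = 0.0364 K/W
Q = 79.0260 / 0.0364 = 2168.5319 W

R_total = 0.0364 K/W, Q = 2168.5319 W


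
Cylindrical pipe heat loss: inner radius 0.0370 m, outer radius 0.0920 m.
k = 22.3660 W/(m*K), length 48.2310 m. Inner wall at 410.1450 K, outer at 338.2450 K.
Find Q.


dT = 71.9000 K
ln(ro/ri) = 0.9109
Q = 2*pi*22.3660*48.2310*71.9000 / 0.9109 = 535015.8280 W

535015.8280 W


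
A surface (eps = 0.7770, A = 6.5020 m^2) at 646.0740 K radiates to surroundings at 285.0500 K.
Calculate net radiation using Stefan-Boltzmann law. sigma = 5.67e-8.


T^4 = 1.7423e+11
Tsurr^4 = 6.6021e+09
Q = 0.7770 * 5.67e-8 * 6.5020 * 1.6763e+11 = 48017.9512 W

48017.9512 W


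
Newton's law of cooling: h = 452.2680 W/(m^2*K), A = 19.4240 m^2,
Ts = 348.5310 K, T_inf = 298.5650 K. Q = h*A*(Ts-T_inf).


dT = 49.9660 K
Q = 452.2680 * 19.4240 * 49.9660 = 438943.9966 W

438943.9966 W


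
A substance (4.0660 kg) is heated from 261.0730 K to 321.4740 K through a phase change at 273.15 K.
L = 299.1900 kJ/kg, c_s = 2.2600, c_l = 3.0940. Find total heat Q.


Q1 (sensible, solid) = 4.0660 * 2.2600 * 12.0770 = 110.9775 kJ
Q2 (latent) = 4.0660 * 299.1900 = 1216.5065 kJ
Q3 (sensible, liquid) = 4.0660 * 3.0940 * 48.3240 = 607.9258 kJ
Q_total = 1935.4098 kJ

1935.4098 kJ


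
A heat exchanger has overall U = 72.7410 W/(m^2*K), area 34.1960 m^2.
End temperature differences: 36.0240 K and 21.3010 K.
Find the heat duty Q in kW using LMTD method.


LMTD = 28.0208 K
Q = 72.7410 * 34.1960 * 28.0208 = 69700.3398 W = 69.7003 kW

69.7003 kW


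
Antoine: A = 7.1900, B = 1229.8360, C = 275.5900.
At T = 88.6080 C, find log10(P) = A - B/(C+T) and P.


C+T = 364.1980
B/(C+T) = 3.3768
log10(P) = 7.1900 - 3.3768 = 3.8132
P = 10^3.8132 = 6503.7901 mmHg

6503.7901 mmHg


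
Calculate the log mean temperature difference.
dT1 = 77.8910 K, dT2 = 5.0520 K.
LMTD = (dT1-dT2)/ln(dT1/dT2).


dT1/dT2 = 15.4179
ln(dT1/dT2) = 2.7355
LMTD = 72.8390 / 2.7355 = 26.6271 K

26.6271 K


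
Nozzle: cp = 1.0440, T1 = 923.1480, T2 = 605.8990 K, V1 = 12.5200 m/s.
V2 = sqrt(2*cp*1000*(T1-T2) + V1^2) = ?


dT = 317.2490 K
2*cp*1000*dT = 662415.9120
V1^2 = 156.7504
V2 = sqrt(662572.6624) = 813.9857 m/s

813.9857 m/s


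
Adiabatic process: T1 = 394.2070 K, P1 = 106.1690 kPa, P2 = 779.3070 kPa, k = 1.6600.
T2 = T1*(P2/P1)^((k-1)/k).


(k-1)/k = 0.3976
(P2/P1)^exp = 2.2090
T2 = 394.2070 * 2.2090 = 870.8084 K

870.8084 K


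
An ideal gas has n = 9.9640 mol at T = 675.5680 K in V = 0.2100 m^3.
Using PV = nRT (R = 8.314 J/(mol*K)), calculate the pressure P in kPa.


P = nRT/V = 9.9640 * 8.314 * 675.5680 / 0.2100
= 55964.5233 / 0.2100 = 266497.7301 Pa = 266.4977 kPa

266.4977 kPa


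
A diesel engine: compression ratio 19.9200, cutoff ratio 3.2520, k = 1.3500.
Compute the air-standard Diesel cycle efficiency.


r^(k-1) = 2.8494
rc^k = 4.9136
eta = 0.5482 = 54.8220%

54.8220%


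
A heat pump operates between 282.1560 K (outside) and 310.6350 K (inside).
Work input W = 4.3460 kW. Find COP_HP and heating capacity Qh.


COP = 310.6350 / 28.4790 = 10.9075
Qh = 10.9075 * 4.3460 = 47.4040 kW

COP = 10.9075, Qh = 47.4040 kW


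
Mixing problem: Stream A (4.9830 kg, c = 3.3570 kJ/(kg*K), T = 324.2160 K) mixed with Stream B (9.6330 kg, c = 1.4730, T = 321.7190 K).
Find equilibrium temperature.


num = 9988.4654
den = 30.9173
Tf = 323.0700 K

323.0700 K


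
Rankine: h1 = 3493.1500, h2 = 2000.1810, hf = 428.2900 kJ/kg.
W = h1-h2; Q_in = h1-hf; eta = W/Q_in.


W = 1492.9690 kJ/kg
Q_in = 3064.8600 kJ/kg
eta = 0.4871 = 48.7125%

eta = 48.7125%


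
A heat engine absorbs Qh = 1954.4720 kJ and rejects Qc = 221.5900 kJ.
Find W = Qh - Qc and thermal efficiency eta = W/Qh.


W = 1954.4720 - 221.5900 = 1732.8820 kJ
eta = 1732.8820 / 1954.4720 = 0.8866 = 88.6624%

W = 1732.8820 kJ, eta = 88.6624%


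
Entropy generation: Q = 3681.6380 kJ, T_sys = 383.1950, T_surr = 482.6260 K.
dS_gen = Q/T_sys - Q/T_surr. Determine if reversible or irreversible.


dS_sys = 3681.6380/383.1950 = 9.6077 kJ/K
dS_surr = -3681.6380/482.6260 = -7.6283 kJ/K
dS_gen = 9.6077 - 7.6283 = 1.9794 kJ/K (irreversible)

dS_gen = 1.9794 kJ/K, irreversible


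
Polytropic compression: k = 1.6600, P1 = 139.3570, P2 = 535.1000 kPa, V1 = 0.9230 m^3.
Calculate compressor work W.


(k-1)/k = 0.3976
(P2/P1)^exp = 1.7073
W = 2.5152 * 139.3570 * 0.9230 * (1.7073 - 1) = 228.8282 kJ

228.8282 kJ


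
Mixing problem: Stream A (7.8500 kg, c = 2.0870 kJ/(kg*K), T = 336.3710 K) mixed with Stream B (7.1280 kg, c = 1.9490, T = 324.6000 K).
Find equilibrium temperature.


num = 10020.2457
den = 30.2754
Tf = 330.9696 K

330.9696 K


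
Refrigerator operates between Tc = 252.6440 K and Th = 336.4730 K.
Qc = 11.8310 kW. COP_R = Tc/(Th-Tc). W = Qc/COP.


COP = 252.6440 / 83.8290 = 3.0138
W = 11.8310 / 3.0138 = 3.9256 kW

COP = 3.0138, W = 3.9256 kW


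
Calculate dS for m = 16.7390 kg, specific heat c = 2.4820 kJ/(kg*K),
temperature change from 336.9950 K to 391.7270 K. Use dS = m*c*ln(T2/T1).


T2/T1 = 1.1624
ln(T2/T1) = 0.1505
dS = 16.7390 * 2.4820 * 0.1505 = 6.2526 kJ/K

6.2526 kJ/K


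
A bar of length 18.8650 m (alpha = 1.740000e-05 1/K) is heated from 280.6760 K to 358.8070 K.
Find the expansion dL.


dT = 78.1310 K
dL = 1.740000e-05 * 18.8650 * 78.1310 = 0.025647 m
L_final = 18.890647 m

dL = 0.025647 m


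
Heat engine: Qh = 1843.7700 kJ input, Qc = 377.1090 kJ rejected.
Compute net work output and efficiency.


W = 1843.7700 - 377.1090 = 1466.6610 kJ
eta = 1466.6610 / 1843.7700 = 0.7955 = 79.5469%

W = 1466.6610 kJ, eta = 79.5469%


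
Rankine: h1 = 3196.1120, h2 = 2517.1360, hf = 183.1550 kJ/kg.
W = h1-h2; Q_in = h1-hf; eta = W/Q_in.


W = 678.9760 kJ/kg
Q_in = 3012.9570 kJ/kg
eta = 0.2254 = 22.5352%

eta = 22.5352%


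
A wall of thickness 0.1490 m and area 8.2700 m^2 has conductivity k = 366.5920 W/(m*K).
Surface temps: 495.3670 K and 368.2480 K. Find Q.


dT = 127.1190 K
Q = 366.5920 * 8.2700 * 127.1190 / 0.1490 = 2586501.2474 W

2586501.2474 W


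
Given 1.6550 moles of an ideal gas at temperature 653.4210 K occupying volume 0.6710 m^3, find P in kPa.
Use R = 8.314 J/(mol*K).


P = nRT/V = 1.6550 * 8.314 * 653.4210 / 0.6710
= 8990.8573 / 0.6710 = 13399.1913 Pa = 13.3992 kPa

13.3992 kPa


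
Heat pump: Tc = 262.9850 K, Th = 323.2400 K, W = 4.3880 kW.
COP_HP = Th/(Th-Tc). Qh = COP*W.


COP = 323.2400 / 60.2550 = 5.3645
Qh = 5.3645 * 4.3880 = 23.5396 kW

COP = 5.3645, Qh = 23.5396 kW


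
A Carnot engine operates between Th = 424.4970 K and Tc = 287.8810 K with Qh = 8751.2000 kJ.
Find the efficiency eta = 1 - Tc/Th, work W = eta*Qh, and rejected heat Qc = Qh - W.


eta = 1 - 287.8810/424.4970 = 0.3218
W = 0.3218 * 8751.2000 = 2816.4014 kJ
Qc = 8751.2000 - 2816.4014 = 5934.7986 kJ

eta = 32.1830%, W = 2816.4014 kJ, Qc = 5934.7986 kJ


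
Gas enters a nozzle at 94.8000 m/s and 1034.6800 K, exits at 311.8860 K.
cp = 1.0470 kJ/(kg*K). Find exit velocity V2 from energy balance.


dT = 722.7940 K
2*cp*1000*dT = 1513530.6360
V1^2 = 8987.0400
V2 = sqrt(1522517.6760) = 1233.9034 m/s

1233.9034 m/s


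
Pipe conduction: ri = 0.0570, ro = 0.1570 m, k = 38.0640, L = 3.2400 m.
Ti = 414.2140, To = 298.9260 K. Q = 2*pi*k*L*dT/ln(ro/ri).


dT = 115.2880 K
ln(ro/ri) = 1.0132
Q = 2*pi*38.0640*3.2400*115.2880 / 1.0132 = 88171.9750 W

88171.9750 W


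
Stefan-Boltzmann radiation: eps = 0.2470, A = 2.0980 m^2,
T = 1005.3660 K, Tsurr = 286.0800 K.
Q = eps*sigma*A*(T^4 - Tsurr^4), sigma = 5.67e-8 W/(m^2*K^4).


T^4 = 1.0216e+12
Tsurr^4 = 6.6981e+09
Q = 0.2470 * 5.67e-8 * 2.0980 * 1.0149e+12 = 29821.2311 W

29821.2311 W


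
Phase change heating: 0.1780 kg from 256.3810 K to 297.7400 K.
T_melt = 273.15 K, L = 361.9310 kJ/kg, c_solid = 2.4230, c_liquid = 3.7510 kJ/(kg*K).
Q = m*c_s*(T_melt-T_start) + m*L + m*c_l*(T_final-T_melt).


Q1 (sensible, solid) = 0.1780 * 2.4230 * 16.7690 = 7.2324 kJ
Q2 (latent) = 0.1780 * 361.9310 = 64.4237 kJ
Q3 (sensible, liquid) = 0.1780 * 3.7510 * 24.5900 = 16.4182 kJ
Q_total = 88.0743 kJ

88.0743 kJ


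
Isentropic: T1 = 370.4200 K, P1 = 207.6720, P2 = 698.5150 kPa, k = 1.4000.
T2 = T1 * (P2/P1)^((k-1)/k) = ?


(k-1)/k = 0.2857
(P2/P1)^exp = 1.4142
T2 = 370.4200 * 1.4142 = 523.8514 K

523.8514 K


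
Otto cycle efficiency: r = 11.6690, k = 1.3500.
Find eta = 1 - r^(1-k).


r^(k-1) = 2.3630
eta = 1 - 1/2.3630 = 0.5768 = 57.6807%

57.6807%


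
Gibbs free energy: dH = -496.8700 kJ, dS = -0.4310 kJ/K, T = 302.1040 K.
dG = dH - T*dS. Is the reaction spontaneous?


T*dS = 302.1040 * -0.4310 = -130.2068 kJ
dG = -496.8700 + 130.2068 = -366.6632 kJ (spontaneous)

dG = -366.6632 kJ, spontaneous


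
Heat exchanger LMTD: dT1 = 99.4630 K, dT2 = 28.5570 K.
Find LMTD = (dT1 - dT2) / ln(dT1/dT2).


dT1/dT2 = 3.4830
ln(dT1/dT2) = 1.2479
LMTD = 70.9060 / 1.2479 = 56.8210 K

56.8210 K


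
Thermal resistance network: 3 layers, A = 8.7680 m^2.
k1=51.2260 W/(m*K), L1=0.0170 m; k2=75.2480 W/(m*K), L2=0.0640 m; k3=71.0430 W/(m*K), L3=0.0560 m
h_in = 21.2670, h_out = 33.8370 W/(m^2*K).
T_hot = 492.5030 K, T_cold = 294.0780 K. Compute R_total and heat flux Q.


R_conv_in = 1/(21.2670*8.7680) = 0.0054
R_1 = 0.0170/(51.2260*8.7680) = 3.7849e-05
R_2 = 0.0640/(75.2480*8.7680) = 9.7003e-05
R_3 = 0.0560/(71.0430*8.7680) = 8.9901e-05
R_conv_out = 1/(33.8370*8.7680) = 0.0034
R_total = 0.0090 K/W
Q = 198.4250 / 0.0090 = 22150.1549 W

R_total = 0.0090 K/W, Q = 22150.1549 W


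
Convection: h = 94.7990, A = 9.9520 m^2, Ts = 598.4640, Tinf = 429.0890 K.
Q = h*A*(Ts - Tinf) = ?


dT = 169.3750 K
Q = 94.7990 * 9.9520 * 169.3750 = 159795.0904 W

159795.0904 W


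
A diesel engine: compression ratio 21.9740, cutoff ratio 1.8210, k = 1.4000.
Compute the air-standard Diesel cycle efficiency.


r^(k-1) = 3.4416
rc^k = 2.3144
eta = 0.6677 = 66.7735%

66.7735%


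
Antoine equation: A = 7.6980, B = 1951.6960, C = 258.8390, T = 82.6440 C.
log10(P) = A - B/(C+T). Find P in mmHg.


C+T = 341.4830
B/(C+T) = 5.7154
log10(P) = 7.6980 - 5.7154 = 1.9826
P = 10^1.9826 = 96.0830 mmHg

96.0830 mmHg


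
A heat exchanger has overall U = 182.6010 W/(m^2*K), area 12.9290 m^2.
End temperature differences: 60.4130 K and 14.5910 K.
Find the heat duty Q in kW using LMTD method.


LMTD = 32.2509 K
Q = 182.6010 * 12.9290 * 32.2509 = 76139.3840 W = 76.1394 kW

76.1394 kW


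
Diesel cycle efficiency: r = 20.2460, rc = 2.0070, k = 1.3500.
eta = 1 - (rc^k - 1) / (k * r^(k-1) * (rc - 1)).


r^(k-1) = 2.8656
rc^k = 2.5612
eta = 0.5993 = 59.9254%

59.9254%


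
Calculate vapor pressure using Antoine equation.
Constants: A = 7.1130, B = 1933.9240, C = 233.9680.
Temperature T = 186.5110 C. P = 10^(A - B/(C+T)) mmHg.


C+T = 420.4790
B/(C+T) = 4.5993
log10(P) = 7.1130 - 4.5993 = 2.5137
P = 10^2.5137 = 326.3356 mmHg

326.3356 mmHg


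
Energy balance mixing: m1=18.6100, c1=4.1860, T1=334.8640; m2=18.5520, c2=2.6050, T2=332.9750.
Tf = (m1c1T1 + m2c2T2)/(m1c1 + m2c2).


num = 42178.3970
den = 126.2294
Tf = 334.1408 K

334.1408 K


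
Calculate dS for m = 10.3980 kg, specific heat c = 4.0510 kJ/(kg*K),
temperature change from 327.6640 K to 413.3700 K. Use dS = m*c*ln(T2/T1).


T2/T1 = 1.2616
ln(T2/T1) = 0.2324
dS = 10.3980 * 4.0510 * 0.2324 = 9.7873 kJ/K

9.7873 kJ/K


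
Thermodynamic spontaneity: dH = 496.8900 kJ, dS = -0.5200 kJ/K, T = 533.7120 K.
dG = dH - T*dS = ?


T*dS = 533.7120 * -0.5200 = -277.5302 kJ
dG = 496.8900 + 277.5302 = 774.4202 kJ (non-spontaneous)

dG = 774.4202 kJ, non-spontaneous


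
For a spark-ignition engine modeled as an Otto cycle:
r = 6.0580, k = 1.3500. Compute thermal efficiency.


r^(k-1) = 1.8785
eta = 1 - 1/1.8785 = 0.4677 = 46.7665%

46.7665%


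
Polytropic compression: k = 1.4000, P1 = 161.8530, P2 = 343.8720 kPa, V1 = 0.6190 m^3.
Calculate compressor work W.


(k-1)/k = 0.2857
(P2/P1)^exp = 1.2402
W = 3.5000 * 161.8530 * 0.6190 * (1.2402 - 1) = 84.2430 kJ

84.2430 kJ


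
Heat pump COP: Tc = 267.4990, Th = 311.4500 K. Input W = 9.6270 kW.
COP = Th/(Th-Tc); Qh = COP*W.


COP = 311.4500 / 43.9510 = 7.0863
Qh = 7.0863 * 9.6270 = 68.2198 kW

COP = 7.0863, Qh = 68.2198 kW


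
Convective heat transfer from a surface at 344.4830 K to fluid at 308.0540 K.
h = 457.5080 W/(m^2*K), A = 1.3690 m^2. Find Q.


dT = 36.4290 K
Q = 457.5080 * 1.3690 * 36.4290 = 22816.5192 W

22816.5192 W


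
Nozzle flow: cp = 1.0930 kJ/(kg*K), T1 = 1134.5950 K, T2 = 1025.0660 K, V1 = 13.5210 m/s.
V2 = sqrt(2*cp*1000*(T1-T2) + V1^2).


dT = 109.5290 K
2*cp*1000*dT = 239430.3940
V1^2 = 182.8174
V2 = sqrt(239613.2114) = 489.5030 m/s

489.5030 m/s


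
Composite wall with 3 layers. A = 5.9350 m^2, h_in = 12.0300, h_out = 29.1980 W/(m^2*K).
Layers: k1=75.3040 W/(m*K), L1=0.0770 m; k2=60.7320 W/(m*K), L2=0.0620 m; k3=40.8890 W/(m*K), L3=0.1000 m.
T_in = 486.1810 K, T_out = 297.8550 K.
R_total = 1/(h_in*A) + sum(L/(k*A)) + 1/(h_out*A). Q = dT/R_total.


R_conv_in = 1/(12.0300*5.9350) = 0.0140
R_1 = 0.0770/(75.3040*5.9350) = 0.0002
R_2 = 0.0620/(60.7320*5.9350) = 0.0002
R_3 = 0.1000/(40.8890*5.9350) = 0.0004
R_conv_out = 1/(29.1980*5.9350) = 0.0058
R_total = 0.0205 K/W
Q = 188.3260 / 0.0205 = 9171.8597 W

R_total = 0.0205 K/W, Q = 9171.8597 W


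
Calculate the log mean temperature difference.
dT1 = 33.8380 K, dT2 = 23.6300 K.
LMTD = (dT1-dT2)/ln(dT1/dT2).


dT1/dT2 = 1.4320
ln(dT1/dT2) = 0.3591
LMTD = 10.2080 / 0.3591 = 28.4292 K

28.4292 K


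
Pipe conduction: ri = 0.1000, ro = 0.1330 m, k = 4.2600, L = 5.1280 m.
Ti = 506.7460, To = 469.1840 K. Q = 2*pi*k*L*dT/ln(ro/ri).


dT = 37.5620 K
ln(ro/ri) = 0.2852
Q = 2*pi*4.2600*5.1280*37.5620 / 0.2852 = 18078.7641 W

18078.7641 W


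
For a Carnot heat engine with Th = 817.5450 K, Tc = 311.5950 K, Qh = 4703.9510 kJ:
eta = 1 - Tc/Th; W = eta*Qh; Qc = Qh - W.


eta = 1 - 311.5950/817.5450 = 0.6189
W = 0.6189 * 4703.9510 = 2911.1107 kJ
Qc = 4703.9510 - 2911.1107 = 1792.8403 kJ

eta = 61.8865%, W = 2911.1107 kJ, Qc = 1792.8403 kJ


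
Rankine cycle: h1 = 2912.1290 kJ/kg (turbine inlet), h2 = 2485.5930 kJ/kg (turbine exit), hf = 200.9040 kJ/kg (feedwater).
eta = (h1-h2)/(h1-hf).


W = 426.5360 kJ/kg
Q_in = 2711.2250 kJ/kg
eta = 0.1573 = 15.7322%

eta = 15.7322%


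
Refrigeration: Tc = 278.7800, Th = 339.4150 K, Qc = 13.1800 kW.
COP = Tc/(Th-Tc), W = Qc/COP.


COP = 278.7800 / 60.6350 = 4.5977
W = 13.1800 / 4.5977 = 2.8667 kW

COP = 4.5977, W = 2.8667 kW


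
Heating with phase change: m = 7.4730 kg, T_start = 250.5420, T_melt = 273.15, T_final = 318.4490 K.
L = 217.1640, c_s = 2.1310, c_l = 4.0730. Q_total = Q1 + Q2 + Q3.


Q1 (sensible, solid) = 7.4730 * 2.1310 * 22.6080 = 360.0316 kJ
Q2 (latent) = 7.4730 * 217.1640 = 1622.8666 kJ
Q3 (sensible, liquid) = 7.4730 * 4.0730 * 45.2990 = 1378.7896 kJ
Q_total = 3361.6878 kJ

3361.6878 kJ
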